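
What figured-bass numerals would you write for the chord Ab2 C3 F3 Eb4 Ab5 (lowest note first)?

The notes Ab, C, F, Eb stack in thirds as F–Ab–C–Eb — an F minor seventh chord. The bass Ab is the third, so this is first inversion: figured 6/5.

6/5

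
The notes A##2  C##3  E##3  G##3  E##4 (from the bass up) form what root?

The distinct letter names are A##, C##, E##, G##. Arranged as a stack of thirds they read A##–C##–E##–G##, so A## is the root (an A## minor seventh chord).

A##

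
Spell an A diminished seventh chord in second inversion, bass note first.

Spelling A diminished seventh: A–C–Eb–Gb. In second inversion the fifth is bass, giving Eb, Gb, A, C from the bottom.

Eb, Gb, A, C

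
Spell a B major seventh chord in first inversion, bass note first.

D#, F#, A#, B

B major seventh is B–D#–F#–A#. First inversion puts the third (D#) in the bass, with the remaining tones above: D#, F#, A#, B.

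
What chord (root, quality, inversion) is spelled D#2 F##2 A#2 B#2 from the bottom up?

B# minor seventh, first inversion

The distinct note names are D#, F##, A#, B#. Stacked in thirds they read B#–D#–F##–A#, which is a minor seventh chord on B#.
The lowest note is D#, the third of the chord, so this is first inversion (figured bass 6/5).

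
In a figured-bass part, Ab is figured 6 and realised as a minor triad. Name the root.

The figures 6 mean the third of the chord is in the bass. If Ab is the third of a minor triad, the root is F (chord tones F–Ab–C).

F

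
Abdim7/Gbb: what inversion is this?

third inversion

Abdim7/Gbb means Ab diminished seventh with Gbb in the bass. Gbb is the seventh of Ab diminished seventh (Ab–Cb–Ebb–Gbb), so this is third inversion.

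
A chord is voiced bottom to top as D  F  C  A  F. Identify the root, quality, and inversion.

The distinct note names are D, F, C, A. Stacked in thirds they read D–F–A–C, which is a minor seventh chord on D.
With the root (D) in the bass, the chord is in root position (figured bass 7).

D minor seventh, root position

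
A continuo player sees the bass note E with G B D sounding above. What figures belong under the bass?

7

The notes E, G, B, D stack in thirds as E–G–B–D — an E minor seventh chord. The bass E is the root, so this is root position: figured 7.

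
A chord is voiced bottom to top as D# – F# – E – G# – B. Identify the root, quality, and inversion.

E major ninth, third inversion

The pitch classes D#, F#, E, G#, B arrange in thirds as E–G#–B–D#–F#: an E major ninth chord.
With the seventh (D#) in the bass, the chord is in third inversion.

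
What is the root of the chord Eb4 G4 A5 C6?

Reordering Eb, G, A, C into stacked thirds gives A–C–Eb–G; the bottom of that stack, A, is the root.

A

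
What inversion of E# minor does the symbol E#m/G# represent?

first inversion

E#m/G# means E# minor with G# in the bass. G# is the third of E# minor (E#–G#–B#), so this is first inversion.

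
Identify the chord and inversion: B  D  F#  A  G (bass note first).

G major ninth, first inversion

The pitch classes B, D, F#, A, G arrange in thirds as G–B–D–F#–A: a G major ninth chord.
The lowest note is B, the third of the chord, so this is first inversion.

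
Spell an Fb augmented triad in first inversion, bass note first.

Fb augmented is Fb–Ab–C. First inversion puts the third (Ab) in the bass, with the remaining tones above: Ab, C, Fb.

Ab, C, Fb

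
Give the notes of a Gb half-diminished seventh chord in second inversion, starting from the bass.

Dbb, Fb, Gb, Bbb

The chord tones are Gb–Bbb–Dbb–Fb. With the fifth (Dbb) lowest for second inversion: Dbb, Fb, Gb, Bbb.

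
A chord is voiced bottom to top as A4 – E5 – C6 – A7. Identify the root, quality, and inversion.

A minor, root position

The pitch classes A, E, C arrange in thirds as A–C–E: an A minor triad.
A is the root of A minor; root in the bass means root position (figured bass 5/3).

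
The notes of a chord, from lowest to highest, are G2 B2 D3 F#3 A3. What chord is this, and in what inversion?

Reducing to letter names: G, B, D, F#, A. These stack in thirds as G–B–D–F#–A — a G major ninth chord.
The lowest note is G, the root of the chord, so this is root position.

G major ninth, root position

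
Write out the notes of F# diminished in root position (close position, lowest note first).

F#, A, C

Spelling F# diminished: F#–A–C. In root position the root is bass, giving F#, A, C from the bottom.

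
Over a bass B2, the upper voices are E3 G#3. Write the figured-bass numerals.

The notes B, E, G# stack in thirds as E–G#–B — an E major triad. The bass B is the fifth, so this is second inversion: figured 6/4.

6/4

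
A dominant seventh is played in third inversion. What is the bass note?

A dominant seventh is A–C#–E–G. Third inversion places the seventh in the bass: G.

G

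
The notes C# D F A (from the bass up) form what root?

D

The distinct letter names are C#, D, F, A. Arranged as a stack of thirds they read D–F–A–C#, so D is the root (a D minor-major seventh chord).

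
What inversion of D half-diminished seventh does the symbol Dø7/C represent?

third inversion

Dø7/C means D half-diminished seventh with C in the bass. C is the seventh of D half-diminished seventh (D–F–Ab–C), so this is third inversion.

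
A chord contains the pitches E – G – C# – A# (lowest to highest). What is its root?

Reordering E, G, C#, A# into stacked thirds gives A#–C#–E–G; the bottom of that stack, A#, is the root.

A#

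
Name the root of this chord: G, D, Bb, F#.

Reordering G, D, Bb, F# into stacked thirds gives G–Bb–D–F#; the bottom of that stack, G, is the root.

G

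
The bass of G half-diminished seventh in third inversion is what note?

G half-diminished seventh is G–Bb–Db–F. Third inversion places the seventh in the bass: F.

F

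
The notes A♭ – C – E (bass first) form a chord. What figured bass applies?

The notes Ab, C, E stack in thirds as Ab–C–E — an Ab augmented triad. The bass Ab is the root, so this is root position: figured 5/3.

5/3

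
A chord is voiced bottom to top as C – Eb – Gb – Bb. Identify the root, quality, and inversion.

C half-diminished seventh, root position

The distinct note names are C, Eb, Gb, Bb. Stacked in thirds they read C–Eb–Gb–Bb, which is a half-diminished seventh chord on C.
With the root (C) in the bass, the chord is in root position (figured bass 7).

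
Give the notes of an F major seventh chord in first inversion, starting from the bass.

A, C, E, F

Spelling F major seventh: F–A–C–E. In first inversion the third is bass, giving A, C, E, F from the bottom.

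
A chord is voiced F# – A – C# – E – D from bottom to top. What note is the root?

D

The distinct letter names are F#, A, C#, E, D. Arranged as a stack of thirds they read D–F#–A–C#–E, so D is the root (a D major ninth chord).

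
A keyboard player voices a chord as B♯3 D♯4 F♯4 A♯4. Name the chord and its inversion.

B# half-diminished seventh, root position

Reducing to letter names: B#, D#, F#, A#. These stack in thirds as B#–D#–F#–A# — a B# half-diminished seventh chord.
With the root (B#) in the bass, the chord is in root position (figured bass 7).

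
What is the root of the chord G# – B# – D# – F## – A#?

G#

G#, B#, D#, F##, A# are the tones of a G# major ninth chord (G#–B#–D#–F##–A#), making G# the root.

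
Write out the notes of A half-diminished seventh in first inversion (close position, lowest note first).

A half-diminished seventh is A–C–Eb–G. First inversion puts the third (C) in the bass, with the remaining tones above: C, Eb, G, A.

C, Eb, G, A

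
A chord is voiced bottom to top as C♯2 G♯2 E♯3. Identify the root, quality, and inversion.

C# major, root position

Reducing to letter names: C#, G#, E#. These stack in thirds as C#–E#–G# — a C# major triad.
With the root (C#) in the bass, the chord is in root position (figured bass 5/3).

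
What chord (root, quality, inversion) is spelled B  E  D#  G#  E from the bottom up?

Reducing to letter names: B, E, D#, G#. These stack in thirds as E–G#–B–D# — an E major seventh chord.
The lowest note is B, the fifth of the chord, so this is second inversion (figured bass 4/3).

E major seventh, second inversion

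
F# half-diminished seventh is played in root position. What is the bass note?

In root position the root is lowest. For F# half-diminished seventh (F#–A–C–E) that is F#.

F#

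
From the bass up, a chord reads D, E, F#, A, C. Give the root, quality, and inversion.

The pitch classes D, E, F#, A, C arrange in thirds as D–F#–A–C–E: a D dominant ninth chord.
D is the root of D dominant ninth; root in the bass means root position.

D dominant ninth, root position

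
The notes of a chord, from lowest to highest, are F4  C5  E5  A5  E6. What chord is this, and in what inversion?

The pitch classes F, C, E, A arrange in thirds as F–A–C–E: an F major seventh chord.
The lowest note is F, the root of the chord, so this is root position (figured bass 7).

F major seventh, root position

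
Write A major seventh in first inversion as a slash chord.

Amaj7/C#

First inversion of A major seventh has the third (C#) in the bass. As a slash chord: Amaj7/C#.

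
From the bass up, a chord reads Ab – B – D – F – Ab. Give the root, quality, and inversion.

The pitch classes Ab, B, D, F arrange in thirds as B–D–F–Ab: a B diminished seventh chord.
Ab is the seventh of B diminished seventh; seventh in the bass means third inversion (figured bass 4/2).

B diminished seventh, third inversion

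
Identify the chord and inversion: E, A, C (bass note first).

Reducing to letter names: E, A, C. These stack in thirds as A–C–E — an A minor triad.
With the fifth (E) in the bass, the chord is in second inversion (figured bass 6/4).

A minor, second inversion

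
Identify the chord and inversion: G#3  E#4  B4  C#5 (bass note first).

The pitch classes G#, E#, B, C# arrange in thirds as C#–E#–G#–B: a C# dominant seventh chord.
The lowest note is G#, the fifth of the chord, so this is second inversion (figured bass 4/3).

C# dominant seventh, second inversion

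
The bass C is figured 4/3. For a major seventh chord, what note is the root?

The figures 4/3 mean the fifth of the chord is in the bass. If C is the fifth of a major seventh chord, the root is F (chord tones F–A–C–E).

F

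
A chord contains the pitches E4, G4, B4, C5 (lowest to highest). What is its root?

E, G, B, C are the tones of a C major seventh chord (C–E–G–B), making C the root.

C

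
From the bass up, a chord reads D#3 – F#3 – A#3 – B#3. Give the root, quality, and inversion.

B# half-diminished seventh, first inversion

Reducing to letter names: D#, F#, A#, B#. These stack in thirds as B#–D#–F#–A# — a B# half-diminished seventh chord.
D# is the third of B# half-diminished seventh; third in the bass means first inversion (figured bass 6/5).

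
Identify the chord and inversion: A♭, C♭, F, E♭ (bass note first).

The pitch classes Ab, Cb, F, Eb arrange in thirds as F–Ab–Cb–Eb: an F half-diminished seventh chord.
Ab is the third of F half-diminished seventh; third in the bass means first inversion (figured bass 6/5).

F half-diminished seventh, first inversion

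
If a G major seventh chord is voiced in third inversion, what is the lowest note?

G major seventh is G–B–D–F#. Third inversion places the seventh in the bass: F#.

F#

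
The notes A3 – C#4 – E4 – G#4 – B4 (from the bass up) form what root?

A

The distinct letter names are A, C#, E, G#, B. Arranged as a stack of thirds they read A–C#–E–G#–B, so A is the root (an A major ninth chord).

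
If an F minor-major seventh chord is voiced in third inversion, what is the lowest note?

In third inversion the seventh is lowest. For F minor-major seventh (F–Ab–C–E) that is E.

E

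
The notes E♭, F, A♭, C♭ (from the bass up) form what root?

F

Eb, F, Ab, Cb are the tones of an F half-diminished seventh chord (F–Ab–Cb–Eb), making F the root.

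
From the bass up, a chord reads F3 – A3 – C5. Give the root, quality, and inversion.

F major, root position

Reducing to letter names: F, A, C. These stack in thirds as F–A–C — an F major triad.
The lowest note is F, the root of the chord, so this is root position (figured bass 5/3).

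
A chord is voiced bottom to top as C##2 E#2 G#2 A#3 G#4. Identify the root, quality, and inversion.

Reducing to letter names: C##, E#, G#, A#. These stack in thirds as A#–C##–E#–G# — an A# dominant seventh chord.
With the third (C##) in the bass, the chord is in first inversion (figured bass 6/5).

A# dominant seventh, first inversion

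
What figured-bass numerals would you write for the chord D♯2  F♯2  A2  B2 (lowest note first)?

6/5

The notes D#, F#, A, B stack in thirds as B–D#–F#–A — a B dominant seventh chord. The bass D# is the third, so this is first inversion: figured 6/5.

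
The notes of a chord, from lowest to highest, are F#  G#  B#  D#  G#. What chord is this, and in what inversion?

G# dominant seventh, third inversion

Reducing to letter names: F#, G#, B#, D#. These stack in thirds as G#–B#–D#–F# — a G# dominant seventh chord.
With the seventh (F#) in the bass, the chord is in third inversion (figured bass 4/2).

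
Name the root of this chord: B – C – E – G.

Reordering B, C, E, G into stacked thirds gives C–E–G–B; the bottom of that stack, C, is the root.

C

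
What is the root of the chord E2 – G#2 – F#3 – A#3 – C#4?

Reordering E, G#, F#, A#, C# into stacked thirds gives F#–A#–C#–E–G#; the bottom of that stack, F#, is the root.

F#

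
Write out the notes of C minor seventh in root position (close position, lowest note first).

C minor seventh is C–Eb–G–Bb. Root position puts the root (C) in the bass, with the remaining tones above: C, Eb, G, Bb.

C, Eb, G, Bb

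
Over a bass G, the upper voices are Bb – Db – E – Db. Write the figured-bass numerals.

6/5

The notes G, Bb, Db, E stack in thirds as E–G–Bb–Db — an E diminished seventh chord. The bass G is the third, so this is first inversion: figured 6/5.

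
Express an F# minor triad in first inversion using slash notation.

F#m/A

First inversion of F# minor has the third (A) in the bass. As a slash chord: F#m/A.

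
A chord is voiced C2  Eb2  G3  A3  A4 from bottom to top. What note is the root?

The distinct letter names are C, Eb, G, A. Arranged as a stack of thirds they read A–C–Eb–G, so A is the root (an A half-diminished seventh chord).

A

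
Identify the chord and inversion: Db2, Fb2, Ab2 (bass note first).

Db minor, root position

The distinct note names are Db, Fb, Ab. Stacked in thirds they read Db–Fb–Ab, which is a minor triad on Db.
With the root (Db) in the bass, the chord is in root position (figured bass 5/3).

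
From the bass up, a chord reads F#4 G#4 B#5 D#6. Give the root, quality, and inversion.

The distinct note names are F#, G#, B#, D#. Stacked in thirds they read G#–B#–D#–F#, which is a dominant seventh chord on G#.
With the seventh (F#) in the bass, the chord is in third inversion (figured bass 4/2).

G# dominant seventh, third inversion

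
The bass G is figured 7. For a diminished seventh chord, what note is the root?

G

The figures 7 mean the root of the chord is in the bass. If G is the root of a diminished seventh chord, the root is G (chord tones G–Bb–Db–Fb).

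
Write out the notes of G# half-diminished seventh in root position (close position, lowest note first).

The chord tones are G#–B–D–F#. With the root (G#) lowest for root position: G#, B, D, F#.

G#, B, D, F#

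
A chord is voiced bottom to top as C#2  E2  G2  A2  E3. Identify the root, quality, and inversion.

The pitch classes C#, E, G, A arrange in thirds as A–C#–E–G: an A dominant seventh chord.
With the third (C#) in the bass, the chord is in first inversion (figured bass 6/5).

A dominant seventh, first inversion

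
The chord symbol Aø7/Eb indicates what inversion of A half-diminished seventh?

second inversion

Aø7/Eb means A half-diminished seventh with Eb in the bass. Eb is the fifth of A half-diminished seventh (A–C–Eb–G), so this is second inversion.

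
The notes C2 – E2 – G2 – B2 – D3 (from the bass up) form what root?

C, E, G, B, D are the tones of a C major ninth chord (C–E–G–B–D), making C the root.

C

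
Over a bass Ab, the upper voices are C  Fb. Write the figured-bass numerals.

The notes Ab, C, Fb stack in thirds as Fb–Ab–C — an Fb augmented triad. The bass Ab is the third, so this is first inversion: figured 6.

6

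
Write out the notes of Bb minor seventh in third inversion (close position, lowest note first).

The chord tones are Bb–Db–F–Ab. With the seventh (Ab) lowest for third inversion: Ab, Bb, Db, F.

Ab, Bb, Db, F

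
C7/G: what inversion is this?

C7/G means C dominant seventh with G in the bass. G is the fifth of C dominant seventh (C–E–G–Bb), so this is second inversion.

second inversion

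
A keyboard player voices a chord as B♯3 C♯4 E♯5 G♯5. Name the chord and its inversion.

The distinct note names are B#, C#, E#, G#. Stacked in thirds they read C#–E#–G#–B#, which is a major seventh chord on C#.
B# is the seventh of C# major seventh; seventh in the bass means third inversion (figured bass 4/2).

C# major seventh, third inversion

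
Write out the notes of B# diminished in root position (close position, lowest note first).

B#, D#, F#

B# diminished is B#–D#–F#. Root position puts the root (B#) in the bass, with the remaining tones above: B#, D#, F#.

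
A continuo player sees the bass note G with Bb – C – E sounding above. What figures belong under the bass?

4/3

The notes G, Bb, C, E stack in thirds as C–E–G–Bb — a C dominant seventh chord. The bass G is the fifth, so this is second inversion: figured 4/3.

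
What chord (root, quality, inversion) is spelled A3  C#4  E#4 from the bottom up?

A augmented, root position

The distinct note names are A, C#, E#. Stacked in thirds they read A–C#–E#, which is an augmented triad on A.
With the root (A) in the bass, the chord is in root position (figured bass 5/3).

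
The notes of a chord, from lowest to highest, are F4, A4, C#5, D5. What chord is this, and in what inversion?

D minor-major seventh, first inversion

Reducing to letter names: F, A, C#, D. These stack in thirds as D–F–A–C# — a D minor-major seventh chord.
With the third (F) in the bass, the chord is in first inversion (figured bass 6/5).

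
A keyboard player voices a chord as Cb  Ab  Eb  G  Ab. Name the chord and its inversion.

Ab minor-major seventh, first inversion

Reducing to letter names: Cb, Ab, Eb, G. These stack in thirds as Ab–Cb–Eb–G — an Ab minor-major seventh chord.
With the third (Cb) in the bass, the chord is in first inversion (figured bass 6/5).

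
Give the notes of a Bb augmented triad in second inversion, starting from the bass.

F#, Bb, D

Bb augmented is Bb–D–F#. Second inversion puts the fifth (F#) in the bass, with the remaining tones above: F#, Bb, D.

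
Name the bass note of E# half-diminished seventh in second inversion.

E# half-diminished seventh is E#–G#–B–D#. Second inversion places the fifth in the bass: B.

B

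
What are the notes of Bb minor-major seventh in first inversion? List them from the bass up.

Db, F, A, Bb

Spelling Bb minor-major seventh: Bb–Db–F–A. In first inversion the third is bass, giving Db, F, A, Bb from the bottom.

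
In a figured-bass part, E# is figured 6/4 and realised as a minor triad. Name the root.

A#

The figures 6/4 mean the fifth of the chord is in the bass. If E# is the fifth of a minor triad, the root is A# (chord tones A#–C#–E#).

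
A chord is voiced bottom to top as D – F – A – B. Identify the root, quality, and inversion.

The distinct note names are D, F, A, B. Stacked in thirds they read B–D–F–A, which is a half-diminished seventh chord on B.
D is the third of B half-diminished seventh; third in the bass means first inversion (figured bass 6/5).

B half-diminished seventh, first inversion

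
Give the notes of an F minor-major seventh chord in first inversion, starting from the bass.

Ab, C, E, F

F minor-major seventh is F–Ab–C–E. First inversion puts the third (Ab) in the bass, with the remaining tones above: Ab, C, E, F.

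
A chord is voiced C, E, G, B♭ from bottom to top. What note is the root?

Reordering C, E, G, Bb into stacked thirds gives C–E–G–Bb; the bottom of that stack, C, is the root.

C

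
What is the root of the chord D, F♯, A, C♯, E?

Reordering D, F#, A, C#, E into stacked thirds gives D–F#–A–C#–E; the bottom of that stack, D, is the root.

D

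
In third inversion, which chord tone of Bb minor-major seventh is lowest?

Bb minor-major seventh is Bb–Db–F–A. Third inversion places the seventh in the bass: A.

A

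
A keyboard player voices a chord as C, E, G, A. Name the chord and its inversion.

The distinct note names are C, E, G, A. Stacked in thirds they read A–C–E–G, which is a minor seventh chord on A.
With the third (C) in the bass, the chord is in first inversion (figured bass 6/5).

A minor seventh, first inversion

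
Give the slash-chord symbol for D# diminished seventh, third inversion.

Third inversion of D# diminished seventh has the seventh (C) in the bass. As a slash chord: D#dim7/C.

D#dim7/C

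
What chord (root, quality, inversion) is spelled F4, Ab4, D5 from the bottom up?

Reducing to letter names: F, Ab, D. These stack in thirds as D–F–Ab — a D diminished triad.
The lowest note is F, the third of the chord, so this is first inversion (figured bass 6).

D diminished, first inversion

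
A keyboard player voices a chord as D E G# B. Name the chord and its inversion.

The pitch classes D, E, G#, B arrange in thirds as E–G#–B–D: an E dominant seventh chord.
The lowest note is D, the seventh of the chord, so this is third inversion (figured bass 4/2).

E dominant seventh, third inversion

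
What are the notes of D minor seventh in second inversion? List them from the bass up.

A, C, D, F

The chord tones are D–F–A–C. With the fifth (A) lowest for second inversion: A, C, D, F.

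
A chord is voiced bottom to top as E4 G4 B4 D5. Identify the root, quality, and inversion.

E minor seventh, root position

The pitch classes E, G, B, D arrange in thirds as E–G–B–D: an E minor seventh chord.
The lowest note is E, the root of the chord, so this is root position (figured bass 7).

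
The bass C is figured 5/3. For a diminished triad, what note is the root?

The figures 5/3 mean the root of the chord is in the bass. If C is the root of a diminished triad, the root is C (chord tones C–Eb–Gb).

C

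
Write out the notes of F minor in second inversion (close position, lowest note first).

Spelling F minor: F–Ab–C. In second inversion the fifth is bass, giving C, F, Ab from the bottom.

C, F, Ab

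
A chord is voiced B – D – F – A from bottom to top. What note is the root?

B

Reordering B, D, F, A into stacked thirds gives B–D–F–A; the bottom of that stack, B, is the root.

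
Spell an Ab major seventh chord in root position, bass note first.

Ab major seventh is Ab–C–Eb–G. Root position puts the root (Ab) in the bass, with the remaining tones above: Ab, C, Eb, G.

Ab, C, Eb, G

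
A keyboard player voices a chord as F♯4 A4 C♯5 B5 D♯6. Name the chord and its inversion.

B dominant ninth, second inversion

The distinct note names are F#, A, C#, B, D#. Stacked in thirds they read B–D#–F#–A–C#, which is a dominant ninth chord on B.
With the fifth (F#) in the bass, the chord is in second inversion.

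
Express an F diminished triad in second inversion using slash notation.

Fdim/Cb

Second inversion of F diminished has the fifth (Cb) in the bass. As a slash chord: Fdim/Cb.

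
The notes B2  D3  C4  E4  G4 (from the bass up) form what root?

C

The distinct letter names are B, D, C, E, G. Arranged as a stack of thirds they read C–E–G–B–D, so C is the root (a C major ninth chord).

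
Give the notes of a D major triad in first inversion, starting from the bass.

F#, A, D

Spelling D major: D–F#–A. In first inversion the third is bass, giving F#, A, D from the bottom.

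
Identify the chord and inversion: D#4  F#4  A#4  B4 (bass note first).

Reducing to letter names: D#, F#, A#, B. These stack in thirds as B–D#–F#–A# — a B major seventh chord.
The lowest note is D#, the third of the chord, so this is first inversion (figured bass 6/5).

B major seventh, first inversion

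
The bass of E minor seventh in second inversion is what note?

The fifth of E minor seventh (E–G–B–D) is B; that is the bass in second inversion.

B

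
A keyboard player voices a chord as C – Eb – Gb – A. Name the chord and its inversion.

The pitch classes C, Eb, Gb, A arrange in thirds as A–C–Eb–Gb: an A diminished seventh chord.
C is the third of A diminished seventh; third in the bass means first inversion (figured bass 6/5).

A diminished seventh, first inversion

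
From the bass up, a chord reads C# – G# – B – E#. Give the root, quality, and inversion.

Reducing to letter names: C#, G#, B, E#. These stack in thirds as C#–E#–G#–B — a C# dominant seventh chord.
With the root (C#) in the bass, the chord is in root position (figured bass 7).

C# dominant seventh, root position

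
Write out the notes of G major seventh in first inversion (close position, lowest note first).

B, D, F#, G

Spelling G major seventh: G–B–D–F#. In first inversion the third is bass, giving B, D, F#, G from the bottom.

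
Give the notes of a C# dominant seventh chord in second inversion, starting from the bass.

G#, B, C#, E#

The chord tones are C#–E#–G#–B. With the fifth (G#) lowest for second inversion: G#, B, C#, E#.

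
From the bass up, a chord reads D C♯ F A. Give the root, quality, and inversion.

The pitch classes D, C#, F, A arrange in thirds as D–F–A–C#: a D minor-major seventh chord.
The lowest note is D, the root of the chord, so this is root position (figured bass 7).

D minor-major seventh, root position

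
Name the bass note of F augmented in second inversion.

In second inversion the fifth is lowest. For F augmented (F–A–C#) that is C#.

C#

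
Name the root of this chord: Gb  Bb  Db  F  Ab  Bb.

Gb

Reordering Gb, Bb, Db, F, Ab into stacked thirds gives Gb–Bb–Db–F–Ab; the bottom of that stack, Gb, is the root.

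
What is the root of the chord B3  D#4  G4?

G

The distinct letter names are B, D#, G. Arranged as a stack of thirds they read G–B–D#, so G is the root (a G augmented triad).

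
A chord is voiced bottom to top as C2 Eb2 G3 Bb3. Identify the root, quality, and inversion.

Reducing to letter names: C, Eb, G, Bb. These stack in thirds as C–Eb–G–Bb — a C minor seventh chord.
With the root (C) in the bass, the chord is in root position (figured bass 7).

C minor seventh, root position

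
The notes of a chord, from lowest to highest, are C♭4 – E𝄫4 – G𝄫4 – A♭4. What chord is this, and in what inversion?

Ab diminished seventh, first inversion

The distinct note names are Cb, Ebb, Gbb, Ab. Stacked in thirds they read Ab–Cb–Ebb–Gbb, which is a diminished seventh chord on Ab.
Cb is the third of Ab diminished seventh; third in the bass means first inversion (figured bass 6/5).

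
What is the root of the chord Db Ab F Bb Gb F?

Gb

Db, Ab, F, Bb, Gb are the tones of a Gb major ninth chord (Gb–Bb–Db–F–Ab), making Gb the root.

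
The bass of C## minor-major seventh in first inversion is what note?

The third of C## minor-major seventh (C##–E#–G##–B##) is E#; that is the bass in first inversion.

E#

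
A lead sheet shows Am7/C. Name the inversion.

Am7/C means A minor seventh with C in the bass. C is the third of A minor seventh (A–C–E–G), so this is first inversion.

first inversion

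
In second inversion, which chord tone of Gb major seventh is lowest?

Db

Gb major seventh is Gb–Bb–Db–F. Second inversion places the fifth in the bass: Db.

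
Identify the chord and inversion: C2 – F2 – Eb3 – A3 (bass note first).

Reducing to letter names: C, F, Eb, A. These stack in thirds as F–A–C–Eb — an F dominant seventh chord.
With the fifth (C) in the bass, the chord is in second inversion (figured bass 4/3).

F dominant seventh, second inversion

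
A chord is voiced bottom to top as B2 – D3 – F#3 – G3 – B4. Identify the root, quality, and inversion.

G major seventh, first inversion

The pitch classes B, D, F#, G arrange in thirds as G–B–D–F#: a G major seventh chord.
With the third (B) in the bass, the chord is in first inversion (figured bass 6/5).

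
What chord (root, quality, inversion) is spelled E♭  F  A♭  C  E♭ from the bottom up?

The pitch classes Eb, F, Ab, C arrange in thirds as F–Ab–C–Eb: an F minor seventh chord.
The lowest note is Eb, the seventh of the chord, so this is third inversion (figured bass 4/2).

F minor seventh, third inversion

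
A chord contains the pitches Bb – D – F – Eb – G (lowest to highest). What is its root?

The distinct letter names are Bb, D, F, Eb, G. Arranged as a stack of thirds they read Eb–G–Bb–D–F, so Eb is the root (an Eb major ninth chord).

Eb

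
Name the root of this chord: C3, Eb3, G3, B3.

C

The distinct letter names are C, Eb, G, B. Arranged as a stack of thirds they read C–Eb–G–B, so C is the root (a C minor-major seventh chord).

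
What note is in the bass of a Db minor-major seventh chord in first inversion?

In first inversion the third is lowest. For Db minor-major seventh (Db–Fb–Ab–C) that is Fb.

Fb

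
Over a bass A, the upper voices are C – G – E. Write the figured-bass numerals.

The notes A, C, G, E stack in thirds as A–C–E–G — an A minor seventh chord. The bass A is the root, so this is root position: figured 7.

7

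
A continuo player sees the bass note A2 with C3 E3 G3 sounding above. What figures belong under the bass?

7

The notes A, C, E, G stack in thirds as A–C–E–G — an A minor seventh chord. The bass A is the root, so this is root position: figured 7.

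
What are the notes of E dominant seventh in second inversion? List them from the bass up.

The chord tones are E–G#–B–D. With the fifth (B) lowest for second inversion: B, D, E, G#.

B, D, E, G#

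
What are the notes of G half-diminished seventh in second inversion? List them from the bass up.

Spelling G half-diminished seventh: G–Bb–Db–F. In second inversion the fifth is bass, giving Db, F, G, Bb from the bottom.

Db, F, G, Bb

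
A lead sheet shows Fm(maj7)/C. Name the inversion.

Fm(maj7)/C means F minor-major seventh with C in the bass. C is the fifth of F minor-major seventh (F–Ab–C–E), so this is second inversion.

second inversion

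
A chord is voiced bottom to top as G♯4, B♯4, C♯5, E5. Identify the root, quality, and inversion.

The distinct note names are G#, B#, C#, E. Stacked in thirds they read C#–E–G#–B#, which is a minor-major seventh chord on C#.
With the fifth (G#) in the bass, the chord is in second inversion (figured bass 4/3).

C# minor-major seventh, second inversion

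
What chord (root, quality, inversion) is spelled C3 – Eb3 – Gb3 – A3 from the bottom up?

A diminished seventh, first inversion

The distinct note names are C, Eb, Gb, A. Stacked in thirds they read A–C–Eb–Gb, which is a diminished seventh chord on A.
With the third (C) in the bass, the chord is in first inversion (figured bass 6/5).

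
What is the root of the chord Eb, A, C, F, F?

Eb, A, C, F are the tones of an F dominant seventh chord (F–A–C–Eb), making F the root.

F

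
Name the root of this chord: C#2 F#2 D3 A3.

D

Reordering C#, F#, D, A into stacked thirds gives D–F#–A–C#; the bottom of that stack, D, is the root.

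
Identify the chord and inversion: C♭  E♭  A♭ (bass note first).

The distinct note names are Cb, Eb, Ab. Stacked in thirds they read Ab–Cb–Eb, which is a minor triad on Ab.
With the third (Cb) in the bass, the chord is in first inversion (figured bass 6).

Ab minor, first inversion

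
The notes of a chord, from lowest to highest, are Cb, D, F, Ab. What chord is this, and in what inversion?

D diminished seventh, third inversion

The pitch classes Cb, D, F, Ab arrange in thirds as D–F–Ab–Cb: a D diminished seventh chord.
Cb is the seventh of D diminished seventh; seventh in the bass means third inversion (figured bass 4/2).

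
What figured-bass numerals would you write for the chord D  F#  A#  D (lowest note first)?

5/3

The notes D, F#, A# stack in thirds as D–F#–A# — a D augmented triad. The bass D is the root, so this is root position: figured 5/3.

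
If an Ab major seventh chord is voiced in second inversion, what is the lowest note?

Ab major seventh is Ab–C–Eb–G. Second inversion places the fifth in the bass: Eb.

Eb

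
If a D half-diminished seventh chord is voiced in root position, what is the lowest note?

In root position the root is lowest. For D half-diminished seventh (D–F–Ab–C) that is D.

D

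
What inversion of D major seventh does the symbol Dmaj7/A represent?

second inversion

Dmaj7/A means D major seventh with A in the bass. A is the fifth of D major seventh (D–F#–A–C#), so this is second inversion.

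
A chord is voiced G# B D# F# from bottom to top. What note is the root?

G#, B, D#, F# are the tones of a G# minor seventh chord (G#–B–D#–F#), making G# the root.

G#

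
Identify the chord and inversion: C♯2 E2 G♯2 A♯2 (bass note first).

A# half-diminished seventh, first inversion

The pitch classes C#, E, G#, A# arrange in thirds as A#–C#–E–G#: an A# half-diminished seventh chord.
With the third (C#) in the bass, the chord is in first inversion (figured bass 6/5).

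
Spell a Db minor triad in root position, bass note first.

Db, Fb, Ab

The chord tones are Db–Fb–Ab. With the root (Db) lowest for root position: Db, Fb, Ab.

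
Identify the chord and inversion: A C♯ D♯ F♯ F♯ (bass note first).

D# half-diminished seventh, second inversion

Reducing to letter names: A, C#, D#, F#. These stack in thirds as D#–F#–A–C# — a D# half-diminished seventh chord.
The lowest note is A, the fifth of the chord, so this is second inversion (figured bass 4/3).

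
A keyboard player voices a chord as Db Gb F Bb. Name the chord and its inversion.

The distinct note names are Db, Gb, F, Bb. Stacked in thirds they read Gb–Bb–Db–F, which is a major seventh chord on Gb.
The lowest note is Db, the fifth of the chord, so this is second inversion (figured bass 4/3).

Gb major seventh, second inversion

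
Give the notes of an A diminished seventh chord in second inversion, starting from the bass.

Spelling A diminished seventh: A–C–Eb–Gb. In second inversion the fifth is bass, giving Eb, Gb, A, C from the bottom.

Eb, Gb, A, C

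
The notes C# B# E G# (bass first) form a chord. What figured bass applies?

The notes C#, B#, E, G# stack in thirds as C#–E–G#–B# — a C# minor-major seventh chord. The bass C# is the root, so this is root position: figured 7.

7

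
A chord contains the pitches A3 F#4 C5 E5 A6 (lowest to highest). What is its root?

Reordering A, F#, C, E into stacked thirds gives F#–A–C–E; the bottom of that stack, F#, is the root.

F#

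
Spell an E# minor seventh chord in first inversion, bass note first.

G#, B#, D#, E#

The chord tones are E#–G#–B#–D#. With the third (G#) lowest for first inversion: G#, B#, D#, E#.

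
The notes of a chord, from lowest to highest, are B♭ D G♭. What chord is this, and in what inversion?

The pitch classes Bb, D, Gb arrange in thirds as Gb–Bb–D: a Gb augmented triad.
With the third (Bb) in the bass, the chord is in first inversion (figured bass 6).

Gb augmented, first inversion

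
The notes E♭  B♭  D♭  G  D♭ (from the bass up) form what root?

Reordering Eb, Bb, Db, G into stacked thirds gives Eb–G–Bb–Db; the bottom of that stack, Eb, is the root.

Eb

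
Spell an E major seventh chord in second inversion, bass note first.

Spelling E major seventh: E–G#–B–D#. In second inversion the fifth is bass, giving B, D#, E, G# from the bottom.

B, D#, E, G#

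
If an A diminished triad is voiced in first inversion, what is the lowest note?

In first inversion the third is lowest. For A diminished (A–C–Eb) that is C.

C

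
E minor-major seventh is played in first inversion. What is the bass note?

E minor-major seventh is E–G–B–D#. First inversion places the third in the bass: G.

G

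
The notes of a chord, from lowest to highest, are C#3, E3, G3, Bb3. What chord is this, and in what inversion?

C# diminished seventh, root position

Reducing to letter names: C#, E, G, Bb. These stack in thirds as C#–E–G–Bb — a C# diminished seventh chord.
With the root (C#) in the bass, the chord is in root position (figured bass 7).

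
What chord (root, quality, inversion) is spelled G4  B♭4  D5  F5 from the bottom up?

The pitch classes G, Bb, D, F arrange in thirds as G–Bb–D–F: a G minor seventh chord.
G is the root of G minor seventh; root in the bass means root position (figured bass 7).

G minor seventh, root position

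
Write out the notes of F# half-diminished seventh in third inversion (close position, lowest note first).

Spelling F# half-diminished seventh: F#–A–C–E. In third inversion the seventh is bass, giving E, F#, A, C from the bottom.

E, F#, A, C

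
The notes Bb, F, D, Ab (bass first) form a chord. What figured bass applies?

The notes Bb, F, D, Ab stack in thirds as Bb–D–F–Ab — a Bb dominant seventh chord. The bass Bb is the root, so this is root position: figured 7.

7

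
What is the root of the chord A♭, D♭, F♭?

Reordering Ab, Db, Fb into stacked thirds gives Db–Fb–Ab; the bottom of that stack, Db, is the root.

Db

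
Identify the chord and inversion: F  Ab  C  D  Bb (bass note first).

The pitch classes F, Ab, C, D, Bb arrange in thirds as Bb–D–F–Ab–C: a Bb dominant ninth chord.
F is the fifth of Bb dominant ninth; fifth in the bass means second inversion.

Bb dominant ninth, second inversion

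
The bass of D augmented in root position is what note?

The root of D augmented (D–F#–A#) is D; that is the bass in root position.

D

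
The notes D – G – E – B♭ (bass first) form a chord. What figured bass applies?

4/2

The notes D, G, E, Bb stack in thirds as E–G–Bb–D — an E half-diminished seventh chord. The bass D is the seventh, so this is third inversion: figured 4/2.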